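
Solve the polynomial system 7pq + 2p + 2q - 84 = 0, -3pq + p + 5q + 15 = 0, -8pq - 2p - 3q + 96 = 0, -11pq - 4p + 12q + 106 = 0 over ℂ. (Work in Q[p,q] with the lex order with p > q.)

Compute a lex Gröbner basis by Buchberger's algorithm.
f_1 = 7pq + 2p + 2q - 84, LT = pq.
f_2 = -3pq + p + 5q + 15, LT = pq.
f_3 = -8pq - 2p - 3q + 96, LT = pq.
f_4 = -11pq - 4p + 12q + 106, LT = pq.

S(f_1,f_2): lcm = pq. S = 13/21p + 41/21q - 7.
  reduce S modulo (f_1, f_2, f_3, f_4):
  remainder 13/21p + 41/21q - 7 ≠ 0; add h_5 = 13/21p + 41/21q - 7 to the basis.

S(f_1,f_3): lcm = pq. S = 1/28p - 5/56q.
  reduce S modulo (f_1, f_2, f_3, f_4, h_5):
  remainder -21/104q + 21/52 ≠ 0; add h_6 = -21/104q + 21/52 to the basis.

The other S-polynomials (S(f_1,f_4), S(f_2,f_3), S(f_2,f_4), S(f_3,f_4), S(f_1,h_5), S(f_2,h_5), S(f_3,h_5), S(f_4,h_5), S(f_1,h_6), S(f_2,h_6), S(f_3,h_6), S(f_4,h_6), S(h_5,h_6)) all reduce to 0 modulo the current basis, so we have a Gröbner basis.
Inter-reduce: drop elements whose leading term is divisible by another's, tail-reduce, and make monic.
Reduced Gröbner basis: {p - 5, q - 2}.

A lex Gröbner basis eliminates variables successively. Here q - 2 depends only on q, with roots {2}; lifting each root through the earlier basis elements recovers the full solutions.
  q = 2: the earlier basis element becomes p - 5 = 0, giving p = 5 — point (5, 2).

{(5, 2)}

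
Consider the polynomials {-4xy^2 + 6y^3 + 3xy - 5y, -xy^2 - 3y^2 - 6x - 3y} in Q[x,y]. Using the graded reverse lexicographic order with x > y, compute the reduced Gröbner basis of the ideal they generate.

f_1 = -4xy^2 + 6y^3 + 3xy - 5y, LT = xy^2.
f_2 = -xy^2 - 3y^2 - 6x - 3y, LT = xy^2.

S(f_1,f_2): lcm = xy^2. S = -3/2y^3 - 3/4xy - 3y^2 - 6x - 7/4y.
  leading term y^3: no divisor's leading term divides it; move -3/2y^3 to the remainder.
  leading term xy: no divisor's leading term divides it; move -3/4xy to the remainder.
  leading term y^2: no divisor's leading term divides it; move -3y^2 to the remainder.
  leading term x: no divisor's leading term divides it; move -6x to the remainder.
  leading term y: no divisor's leading term divides it; move -7/4y to the remainder.
  remainder -3/2y^3 - 3/4xy - 3y^2 - 6x - 7/4y ≠ 0; add g_3 = -3/2y^3 - 3/4xy - 3y^2 - 6x - 7/4y to the basis.

S(f_1,g_3): lcm = xy^3. S = -3/2y^4 - 1/2x^2y - 11/4xy^2 - 4x^2 - 7/6xy + 5/4y^2.
  leading term y^4: subtract (y)·g_3 from -3/2y^4 - 1/2x^2y - 11/4xy^2 - 4x^2 - 7/6xy + 5/4y^2 → -1/2x^2y - 2xy^2 + 3y^3 - 4x^2 + 29/6xy + 3y^2
  leading term x^2y: no divisor's leading term divides it; move -1/2x^2y to the remainder.
  leading term xy^2: subtract (1/2)·f_1 from -2xy^2 + 3y^3 - 4x^2 + 29/6xy + 3y^2 → -4x^2 + 10/3xy + 3y^2 + 5/2y
  leading term x^2: no divisor's leading term divides it; move -4x^2 to the remainder.
  leading term xy: no divisor's leading term divides it; move 10/3xy to the remainder.
  leading term y^2: no divisor's leading term divides it; move 3y^2 to the remainder.
  leading term y: no divisor's leading term divides it; move 5/2y to the remainder.
  remainder -1/2x^2y - 4x^2 + 10/3xy + 3y^2 + 5/2y ≠ 0; add g_4 = -1/2x^2y - 4x^2 + 10/3xy + 3y^2 + 5/2y to the basis.

S(f_1,g_4): lcm = x^2y^2. S = -3/2xy^3 - 35/4x^2y + 20/3xy^2 + 6y^3 + 5/4xy + 5y^2.
  leading term xy^3: subtract (3/8y)·f_1 from -3/2xy^3 - 35/4x^2y + 20/3xy^2 + 6y^3 + 5/4xy + 5y^2 → -9/4y^4 - 35/4x^2y + 133/24xy^2 + 6y^3 + 5/4xy + 55/8y^2
  leading term y^4: subtract (3/2y)·g_3 from -9/4y^4 - 35/4x^2y + 133/24xy^2 + 6y^3 + 5/4xy + 55/8y^2 → -35/4x^2y + 20/3xy^2 + 21/2y^3 + 41/4xy + 19/2y^2
  leading term x^2y: subtract (35/2)·g_4 from -35/4x^2y + 20/3xy^2 + 21/2y^3 + 41/4xy + 19/2y^2 → 20/3xy^2 + 21/2y^3 + 70x^2 - 577/12xy - 43y^2 - 175/4y
  leading term xy^2: subtract (-5/3)·f_1 from 20/3xy^2 + 21/2y^3 + 70x^2 - 577/12xy - 43y^2 - 175/4y → 41/2y^3 + 70x^2 - 517/12xy - 43y^2 - 625/12y
  leading term y^3: subtract (-41/3)·g_3 from 41/2y^3 + 70x^2 - 517/12xy - 43y^2 - 625/12y → 70x^2 - 160/3xy - 84y^2 - 82x - 76y
  leading term x^2: no divisor's leading term divides it; move 70x^2 to the remainder.
  leading term xy: no divisor's leading term divides it; move -160/3xy to the remainder.
  leading term y^2: no divisor's leading term divides it; move -84y^2 to the remainder.
  leading term x: no divisor's leading term divides it; move -82x to the remainder.
  leading term y: no divisor's leading term divides it; move -76y to the remainder.
  remainder 70x^2 - 160/3xy - 84y^2 - 82x - 76y ≠ 0; add g_5 = 70x^2 - 160/3xy - 84y^2 - 82x - 76y to the basis.

The other S-polynomials (S(f_2,g_3), S(f_2,g_4), S(g_3,g_4), S(f_1,g_5), S(f_2,g_5), S(g_3,g_5), S(g_4,g_5)) all reduce to 0 modulo the current basis, so we have a Gröbner basis.
Inter-reduce: drop elements whose leading term is divisible by another's, tail-reduce, and make monic.

G = {xy^2 + 3y^2 + 6x + 3y, y^3 + 1/2xy + 2y^2 + 4x + 7/6y, x^2 - 16/21xy - 6/5y^2 - 41/35x - 38/35y}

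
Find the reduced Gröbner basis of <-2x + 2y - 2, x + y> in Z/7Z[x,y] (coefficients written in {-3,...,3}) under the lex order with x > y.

G = {x - 3, y + 3}

f_1 = -2x + 2y - 2, LT = x.
f_2 = x + y, LT = x.

S(f_1,f_2): lcm = x. S = -2y + 1.
  leading term y: no divisor's leading term divides it; move -2y to the remainder.
  leading term 1: no divisor's leading term divides it; move 1 to the remainder.
  remainder -2y + 1 ≠ 0; add g_3 = -2y + 1 to the basis.

S(f_1,g_3): leading monomials are coprime, so the S-polynomial reduces to 0 (Buchberger's first criterion).
S(f_2,g_3): leading monomials are coprime, so the S-polynomial reduces to 0 (Buchberger's first criterion).
Every S-polynomial of the final basis reduces to 0, so we have a Gröbner basis.
Inter-reduce: drop elements whose leading term is divisible by another's, tail-reduce, and make monic.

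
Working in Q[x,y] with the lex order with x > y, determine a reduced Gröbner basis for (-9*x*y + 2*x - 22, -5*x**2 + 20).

G = {x + 18/11*y - 4/11, y**2 - 4/9*y - 13/9}

Buchberger's algorithm terminates because the ascending chain of leading-term ideals stabilizes.

f_1 = -9*x*y + 2*x - 22, LT = x*y.
f_2 = -5*x**2 + 20, LT = x**2.

S(f_1,f_2): lcm = x**2*y. S = -2/9*x**2 + 22/9*x + 4*y.
  leading term x**2: subtract (2/45)·f_2 from -2/9*x**2 + 22/9*x + 4*y → 22/9*x + 4*y - 8/9
  leading term x: no divisor's leading term divides it; move 22/9*x to the remainder.
  leading term y: no divisor's leading term divides it; move 4*y to the remainder.
  leading term 1: no divisor's leading term divides it; move -8/9 to the remainder.
  remainder 22/9*x + 4*y - 8/9 ≠ 0; add g_3 = 22/9*x + 4*y - 8/9 to the basis.

S(f_1,g_3): lcm = x*y. S = -2/9*x - 18/11*y**2 + 4/11*y + 22/9.
  leading term x: subtract (-1/11)·g_3 from -2/9*x - 18/11*y**2 + 4/11*y + 22/9 → -18/11*y**2 + 8/11*y + 26/11
  leading term y**2: no divisor's leading term divides it; move -18/11*y**2 to the remainder.
  leading term y: no divisor's leading term divides it; move 8/11*y to the remainder.
  leading term 1: no divisor's leading term divides it; move 26/11 to the remainder.
  remainder -18/11*y**2 + 8/11*y + 26/11 ≠ 0; add g_4 = -18/11*y**2 + 8/11*y + 26/11 to the basis.

The other S-polynomials (S(f_2,g_3), S(f_1,g_4), S(f_2,g_4), S(g_3,g_4)) all reduce to 0 modulo the current basis, so we have a Gröbner basis.
Inter-reduce: drop elements whose leading term is divisible by another's, tail-reduce, and make monic.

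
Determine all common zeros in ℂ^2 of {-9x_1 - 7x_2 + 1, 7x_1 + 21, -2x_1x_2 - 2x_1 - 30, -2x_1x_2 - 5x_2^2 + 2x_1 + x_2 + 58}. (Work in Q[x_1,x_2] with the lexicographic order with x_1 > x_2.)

{(-3, 4)}

Compute a lex Gröbner basis by Buchberger's algorithm.
f_1 = -9x_1 - 7x_2 + 1, LT = x_1.
f_2 = 7x_1 + 21, LT = x_1.
f_3 = -2x_1x_2 - 2x_1 - 30, LT = x_1x_2.
f_4 = -2x_1x_2 + 2x_1 - 5x_2^2 + x_2 + 58, LT = x_1x_2.

S(f_1,f_2): lcm = x_1. S = 7/9x_2 - 28/9.
  leading term x_2: no divisor's leading term divides it; move 7/9x_2 to the remainder.
  leading term 1: no divisor's leading term divides it; move -28/9 to the remainder.
  remainder 7/9x_2 - 28/9 ≠ 0; add h_5 = 7/9x_2 - 28/9 to the basis.

The other S-polynomials (S(f_1,f_3), S(f_1,f_4), S(f_2,f_3), S(f_2,f_4), S(f_3,f_4), S(f_1,h_5), S(f_2,h_5), S(f_3,h_5), S(f_4,h_5)) all reduce to 0 modulo the current basis, so we have a Gröbner basis.
Inter-reduce: drop elements whose leading term is divisible by another's, tail-reduce, and make monic.
Reduced Gröbner basis: {x_1 + 3, x_2 - 4}.

Since the basis is lex-ordered, x_2 - 4 is univariate in x_2. Its roots are {4}. Back-substituting each root into the other basis elements fixes the other coordinates.
  x_2 = 4: the earlier basis element becomes x_1 + 3 = 0, giving x_1 = -3 — point (-3, 4).
Each listed point satisfies every original equation (direct substitution).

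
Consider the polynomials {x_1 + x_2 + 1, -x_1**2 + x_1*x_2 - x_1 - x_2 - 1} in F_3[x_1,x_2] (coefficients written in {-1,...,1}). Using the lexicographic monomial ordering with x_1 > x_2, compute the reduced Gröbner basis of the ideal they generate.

G = {x_1 + x_2 + 1, x_2**2 - 1}

f_1 = x_1 + x_2 + 1, LT = x_1.
f_2 = -x_1**2 + x_1*x_2 - x_1 - x_2 - 1, LT = x_1**2.

S(f_1,f_2): lcm = x_1**2. S = -x_1*x_2 - x_2 - 1.
  leading term x_1*x_2: subtract (-x_2)·f_1 from -x_1*x_2 - x_2 - 1 → x_2**2 - 1
  leading term x_2**2: no divisor's leading term divides it; move x_2**2 to the remainder.
  leading term 1: no divisor's leading term divides it; move -1 to the remainder.
  remainder x_2**2 - 1 ≠ 0; add g_3 = x_2**2 - 1 to the basis.

The other S-polynomials (S(f_1,g_3), S(f_2,g_3)) all reduce to 0 modulo the current basis, so we have a Gröbner basis.
Inter-reduce: drop elements whose leading term is divisible by another's, tail-reduce, and make monic.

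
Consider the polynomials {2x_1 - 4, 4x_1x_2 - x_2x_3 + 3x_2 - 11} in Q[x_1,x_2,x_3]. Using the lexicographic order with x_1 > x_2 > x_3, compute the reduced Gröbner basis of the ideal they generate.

f_1 = 2x_1 - 4, LT = x_1.
f_2 = 4x_1x_2 - x_2x_3 + 3x_2 - 11, LT = x_1x_2.

S(f_1,f_2): lcm = x_1x_2. S = 1/4x_2x_3 - 11/4x_2 + 11/4.
  reduce S modulo (f_1, f_2):
  remainder 1/4x_2x_3 - 11/4x_2 + 11/4 ≠ 0; add g_3 = 1/4x_2x_3 - 11/4x_2 + 11/4 to the basis.

The other S-polynomials (S(f_1,g_3), S(f_2,g_3)) all reduce to 0 modulo the current basis, so we have a Gröbner basis.
Inter-reduce: drop elements whose leading term is divisible by another's, tail-reduce, and make monic.

G = {x_1 - 2, x_2x_3 - 11x_2 + 11}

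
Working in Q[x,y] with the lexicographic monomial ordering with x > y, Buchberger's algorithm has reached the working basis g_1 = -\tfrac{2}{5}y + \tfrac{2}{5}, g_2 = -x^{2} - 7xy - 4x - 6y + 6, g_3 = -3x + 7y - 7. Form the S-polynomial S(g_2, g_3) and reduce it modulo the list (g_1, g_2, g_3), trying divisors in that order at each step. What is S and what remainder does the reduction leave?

S(g_2, g_3) = \tfrac{28}{3}xy + \tfrac{5}{3}x + 6y - 6; remainder on division = 0.

lcm(LM(g_2), LM(g_3)) = x^{2}.
S = (lcm/LT(g_2))·g_2 − (lcm/LT(g_3))·g_3 = \tfrac{28}{3}xy + \tfrac{5}{3}x + 6y - 6.
Reduce S modulo (g_1, g_2, g_3) in that order:
  leading term xy: subtract (-\tfrac{70}{3}x)·g_1 from \tfrac{28}{3}xy + \tfrac{5}{3}x + 6y - 6 → 11x + 6y - 6
  leading term x: subtract (-\tfrac{11}{3})·g_3 from 11x + 6y - 6 → \tfrac{95}{3}y - \tfrac{95}{3}
  leading term y: subtract (-\tfrac{475}{6})·g_1 from \tfrac{95}{3}y - \tfrac{95}{3} → 0
The remainder is 0, so this S-polynomial contributes no new basis element.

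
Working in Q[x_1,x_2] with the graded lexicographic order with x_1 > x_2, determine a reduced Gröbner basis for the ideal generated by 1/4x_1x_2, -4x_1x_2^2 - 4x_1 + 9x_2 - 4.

This is the nonlinear analogue of row-reducing a linear system.

f_1 = 1/4x_1x_2, LT = x_1x_2.
f_2 = -4x_1x_2^2 - 4x_1 + 9x_2 - 4, LT = x_1x_2^2.

S(f_1,f_2): lcm = x_1x_2^2. S = -x_1 + 9/4x_2 - 1.
  reduce S modulo (f_1, f_2):
  remainder -x_1 + 9/4x_2 - 1 ≠ 0; add g_3 = -x_1 + 9/4x_2 - 1 to the basis.

S(f_1,g_3): lcm = x_1x_2. S = 9/4x_2^2 - x_2.
  reduce S modulo (f_1, f_2, g_3):
  remainder 9/4x_2^2 - x_2 ≠ 0; add g_4 = 9/4x_2^2 - x_2 to the basis.

The other S-polynomials (S(f_2,g_3), S(f_1,g_4), S(f_2,g_4), S(g_3,g_4)) all reduce to 0 modulo the current basis, so we have a Gröbner basis.
Inter-reduce: drop elements whose leading term is divisible by another's, tail-reduce, and make monic.

G = {x_2^2 - 4/9x_2, x_1 - 9/4x_2 + 1}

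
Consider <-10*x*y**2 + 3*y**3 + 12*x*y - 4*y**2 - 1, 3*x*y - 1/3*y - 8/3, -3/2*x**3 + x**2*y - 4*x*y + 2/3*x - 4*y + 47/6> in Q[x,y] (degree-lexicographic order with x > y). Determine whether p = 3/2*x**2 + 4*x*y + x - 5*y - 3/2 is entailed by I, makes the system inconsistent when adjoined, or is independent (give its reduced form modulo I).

3/2*x**2 + 4*x*y + x - 5*y - 3/2 lies in I (it reduces to 0).

First compute the reduced Gröbner basis of I by Buchberger's algorithm.
f_1 = -10*x*y**2 + 3*y**3 + 12*x*y - 4*y**2 - 1, LT = x*y**2.
f_2 = 3*x*y - 1/3*y - 8/3, LT = x*y.
f_3 = -3/2*x**3 + x**2*y - 4*x*y + 2/3*x - 4*y + 47/6, LT = x**3.

S(f_1,f_2): lcm = x*y**2. S = -3/10*y**3 - 6/5*x*y + 23/45*y**2 + 8/9*y + 1/10.
  reduce S modulo (f_1, f_2, f_3):
  remainder -3/10*y**3 + 23/45*y**2 + 34/45*y - 29/30 ≠ 0; add h_4 = -3/10*y**3 + 23/45*y**2 + 34/45*y - 29/30 to the basis.

S(f_1,f_3): lcm = x**3*y**2. S = 11/30*x**2*y**3 - 6/5*x**3*y + 2/5*x**2*y**2 - 8/3*x*y**3 + 4/9*x*y**2 - 8/3*y**3 + 1/10*x**2 + 47/9*y**2.
  reduce S modulo (f_1, f_2, f_3, h_4):
  remainder -29/30*x**2 - 1507142/820125*y**2 + 4681/6750*x - 5798584/820125*y + 2509924/273375 ≠ 0; add h_5 = -29/30*x**2 - 1507142/820125*y**2 + 4681/6750*x - 5798584/820125*y + 2509924/273375 to the basis.

S(f_2,f_3): lcm = x**3*y. S = 2/3*x**2*y**2 - 1/9*x**2*y - 8/3*x*y**2 - 8/9*x**2 + 4/9*x*y - 8/3*y**2 + 47/9*y.
  reduce S modulo (f_1, f_2, f_3, h_4, h_5):
  remainder -15513358/14270175*y**2 - 1801/19575*x + 131715934/14270175*y - 38296549/4756725 ≠ 0; add h_6 = -15513358/14270175*y**2 - 1801/19575*x + 131715934/14270175*y - 38296549/4756725 to the basis.

S(f_1,h_4): lcm = x*y**3. S = -3/10*y**4 + 68/135*x*y**2 + 2/5*y**3 + 68/27*x*y - 29/9*x + 1/10*y.
  reduce S modulo (f_1, f_2, f_3, h_4, h_5, h_6):
  remainder -219691975/69810111*x - 22879000/3792501*y + 17302546325/1884872997 ≠ 0; add h_7 = -219691975/69810111*x - 22879000/3792501*y + 17302546325/1884872997 to the basis.

S(f_1,h_5): lcm = x**2*y**2. S = -3/10*x*y**3 - 3014284/1585575*y**4 - 6/5*x**2*y + 7291/6525*x*y**2 - 11597168/1585575*y**3 + 5019848/528525*y**2 + 1/10*x.
  reduce S modulo (f_1, f_2, f_3, h_4, h_5, h_6, h_7):
  remainder -2020138854428600/15048206060859*y + 2020138854428600/15048206060859 ≠ 0; add h_8 = -2020138854428600/15048206060859*y + 2020138854428600/15048206060859 to the basis.

The other S-polynomials (S(f_2,h_4), S(f_3,h_4), S(f_2,h_5), S(f_3,h_5), S(h_4,h_5), S(f_1,h_6), S(f_2,h_6), S(f_3,h_6), S(h_4,h_6), S(h_5,h_6), S(f_1,h_7), S(f_2,h_7), S(f_3,h_7), S(h_4,h_7), S(h_5,h_7), S(h_6,h_7), S(f_1,h_8), S(f_2,h_8), S(f_3,h_8), S(h_4,h_8), S(h_5,h_8), S(h_6,h_8), S(h_7,h_8)) all reduce to 0 modulo the current basis, so we have a Gröbner basis.
Inter-reduce: drop elements whose leading term is divisible by another's, tail-reduce, and make monic.
Reduced Gröbner basis: {x - 1, y - 1}.
Label its elements g_1 = x - 1, g_2 = y - 1.

Reduce p = 3/2*x**2 + 4*x*y + x - 5*y - 3/2 modulo G:
  leading term x**2: subtract (3/2*x)·g_1 from 3/2*x**2 + 4*x*y + x - 5*y - 3/2 → 4*x*y + 5/2*x - 5*y - 3/2
  leading term x*y: subtract (4*y)·g_1 from 4*x*y + 5/2*x - 5*y - 3/2 → 5/2*x - y - 3/2
  leading term x: subtract (5/2)·g_1 from 5/2*x - y - 3/2 → -y + 1
  leading term y: subtract (-1)·g_2 from -y + 1 → 0
  normal form = 0.
Since the normal form is 0, p ∈ I.

Ideal membership is decidable via reduction modulo a Gröbner basis.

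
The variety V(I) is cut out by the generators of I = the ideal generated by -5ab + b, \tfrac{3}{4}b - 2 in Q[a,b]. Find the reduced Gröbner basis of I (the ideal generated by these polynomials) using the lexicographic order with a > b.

G = {a - \tfrac{1}{5}, b - \tfrac{8}{3}}

The reduced Gröbner basis is the canonical form of the ideal for this ordering.

f_1 = -5ab + b, LT = ab.
f_2 = \tfrac{3}{4}b - 2, LT = b.

S(f_1,f_2): lcm = ab. S = \tfrac{8}{3}a - \tfrac{1}{5}b.
  leading term a: no divisor's leading term divides it; move \tfrac{8}{3}a to the remainder.
  leading term b: subtract (-\tfrac{4}{15})·f_2 from -\tfrac{1}{5}b → -\tfrac{8}{15}
  leading term 1: no divisor's leading term divides it; move -\tfrac{8}{15} to the remainder.
  remainder \tfrac{8}{3}a - \tfrac{8}{15} ≠ 0; add g_3 = \tfrac{8}{3}a - \tfrac{8}{15} to the basis.

S(f_1,g_3): lcm = ab. S = 0.
  remainder 0.

S(f_2,g_3): leading monomials are coprime, so the S-polynomial reduces to 0 (Buchberger's first criterion).
Every S-polynomial of the final basis reduces to 0, so we have a Gröbner basis.
Inter-reduce: drop elements whose leading term is divisible by another's, tail-reduce, and make monic.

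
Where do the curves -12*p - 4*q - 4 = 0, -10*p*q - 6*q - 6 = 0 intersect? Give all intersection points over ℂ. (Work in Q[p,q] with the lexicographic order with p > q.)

{(0, -1), (-14/15, 9/5)}

Compute a lex Gröbner basis by Buchberger's algorithm.
f_1 = -12*p - 4*q - 4, LT = p.
f_2 = -10*p*q - 6*q - 6, LT = p*q.

S(f_1,f_2): lcm = p*q. S = 1/3*q**2 - 4/15*q - 3/5.
  leading term q**2: no divisor's leading term divides it; move 1/3*q**2 to the remainder.
  leading term q: no divisor's leading term divides it; move -4/15*q to the remainder.
  leading term 1: no divisor's leading term divides it; move -3/5 to the remainder.
  remainder 1/3*q**2 - 4/15*q - 3/5 ≠ 0; add h_3 = 1/3*q**2 - 4/15*q - 3/5 to the basis.

The other S-polynomials (S(f_1,h_3), S(f_2,h_3)) all reduce to 0 modulo the current basis, so we have a Gröbner basis.
Inter-reduce: drop elements whose leading term is divisible by another's, tail-reduce, and make monic.
Reduced Gröbner basis: {p + 1/3*q + 1/3, q**2 - 4/5*q - 9/5}.

Since the basis is lex-ordered, q**2 - 4/5*q - 9/5 is univariate in q. Its roots are {-1, 9/5}. Back-substituting each root into the other basis elements fixes the other coordinates.
  q = -1: the earlier basis element becomes p = 0, giving p = 0 — point (0, -1).
  q = 9/5: the earlier basis element becomes p + 14/15 = 0, giving p = -14/15 — point (-14/15, 9/5).
This is the nonlinear analogue of row-reducing a linear system.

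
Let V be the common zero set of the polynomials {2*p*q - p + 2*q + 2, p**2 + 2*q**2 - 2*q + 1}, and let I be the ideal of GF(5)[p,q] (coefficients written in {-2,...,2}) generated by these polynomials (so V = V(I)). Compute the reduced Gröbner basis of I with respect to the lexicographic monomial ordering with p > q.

G = {p + 2*q**3 + 2*q**2 - 2*q - 2, q**4 - 2*q**3 + q**2 - q}

f_1 = 2*p*q - p + 2*q + 2, LT = p*q.
f_2 = p**2 + 2*q**2 - 2*q + 1, LT = p**2.

S(f_1,f_2): lcm = p**2*q. S = 2*p**2 + p*q + p - 2*q**3 + 2*q**2 - q.
  leading term p**2: subtract (2)·f_2 from 2*p**2 + p*q + p - 2*q**3 + 2*q**2 - q → p*q + p - 2*q**3 - 2*q**2 - 2*q - 2
  leading term p*q: subtract (-2)·f_1 from p*q + p - 2*q**3 - 2*q**2 - 2*q - 2 → -p - 2*q**3 - 2*q**2 + 2*q + 2
  leading term p: no divisor's leading term divides it; move -p to the remainder.
  leading term q**3: no divisor's leading term divides it; move -2*q**3 to the remainder.
  leading term q**2: no divisor's leading term divides it; move -2*q**2 to the remainder.
  leading term q: no divisor's leading term divides it; move 2*q to the remainder.
  leading term 1: no divisor's leading term divides it; move 2 to the remainder.
  remainder -p - 2*q**3 - 2*q**2 + 2*q + 2 ≠ 0; add g_3 = -p - 2*q**3 - 2*q**2 + 2*q + 2 to the basis.

S(f_1,g_3): lcm = p*q. S = 2*p - 2*q**4 - 2*q**3 + 2*q**2 - 2*q + 1.
  leading term p: subtract (-2)·g_3 from 2*p - 2*q**4 - 2*q**3 + 2*q**2 - 2*q + 1 → -2*q**4 - q**3 - 2*q**2 + 2*q
  leading term q**4: no divisor's leading term divides it; move -2*q**4 to the remainder.
  leading term q**3: no divisor's leading term divides it; move -q**3 to the remainder.
  leading term q**2: no divisor's leading term divides it; move -2*q**2 to the remainder.
  leading term q: no divisor's leading term divides it; move 2*q to the remainder.
  remainder -2*q**4 - q**3 - 2*q**2 + 2*q ≠ 0; add g_4 = -2*q**4 - q**3 - 2*q**2 + 2*q to the basis.

The other S-polynomials (S(f_2,g_3), S(f_1,g_4), S(f_2,g_4), S(g_3,g_4)) all reduce to 0 modulo the current basis, so we have a Gröbner basis.
Inter-reduce: drop elements whose leading term is divisible by another's, tail-reduce, and make monic.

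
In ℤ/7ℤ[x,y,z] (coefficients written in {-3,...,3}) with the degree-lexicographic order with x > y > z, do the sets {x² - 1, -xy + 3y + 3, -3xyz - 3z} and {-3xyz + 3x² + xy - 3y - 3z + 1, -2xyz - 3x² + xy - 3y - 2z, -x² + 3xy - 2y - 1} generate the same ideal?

Since reduced Gröbner bases are canonical representatives of ideals under a given ordering, it suffices to compute and compare them.
Buchberger on the first generating set:
f_1 = x² - 1, LT = x².
f_2 = -xy + 3y + 3, LT = xy.
f_3 = -3xyz - 3z, LT = xyz.

S(f_1,f_2): lcm = x²y. S = 3xy + 3x - y.
  leading term xy: subtract (-3)·f_2 from 3xy + 3x - y → 3x + y + 2
  leading term x: no divisor's leading term divides it; move 3x to the remainder.
  leading term y: no divisor's leading term divides it; move y to the remainder.
  leading term 1: no divisor's leading term divides it; move 2 to the remainder.
  remainder 3x + y + 2 ≠ 0; add g_4 = 3x + y + 2 to the basis.

S(f_1,f_3): lcm = x²yz. S = -xz - yz.
  leading term xz: subtract (2z)·g_4 from -xz - yz → -3yz + 3z
  leading term yz: no divisor's leading term divides it; move -3yz to the remainder.
  leading term z: no divisor's leading term divides it; move 3z to the remainder.
  remainder -3yz + 3z ≠ 0; add g_5 = -3yz + 3z to the basis.

S(f_2,g_4): lcm = xy. S = 2y² + y - 3.
  leading term y²: no divisor's leading term divides it; move 2y² to the remainder.
  leading term y: no divisor's leading term divides it; move y to the remainder.
  leading term 1: no divisor's leading term divides it; move -3 to the remainder.
  remainder 2y² + y - 3 ≠ 0; add g_6 = 2y² + y - 3 to the basis.

The other S-polynomials (S(f_2,f_3), S(f_1,g_4), S(f_3,g_4), S(f_1,g_5), S(f_2,g_5), S(f_3,g_5), S(g_4,g_5), S(f_1,g_6), S(f_2,g_6), S(f_3,g_6), S(g_4,g_6), S(g_5,g_6)) all reduce to 0 modulo the current basis, so we have a Gröbner basis.
Inter-reduce: drop elements whose leading term is divisible by another's, tail-reduce, and make monic.
Reduced Gröbner basis: {y² - 3y + 2, yz - z, x - 2y + 3}.

Buchberger on the second generating set:
h_1 = -3xyz + 3x² + xy - 3y - 3z + 1, LT = xyz.
h_2 = -2xyz - 3x² + xy - 3y - 2z, LT = xyz.
h_3 = -x² + 3xy - 2y - 1, LT = x².

S(h_1,h_2): lcm = xyz. S = x² - xy + 3y + 2.
  leading term x²: subtract (-1)·h_3 from x² - xy + 3y + 2 → 2xy + y + 1
  leading term xy: no divisor's leading term divides it; move 2xy to the remainder.
  leading term y: no divisor's leading term divides it; move y to the remainder.
  leading term 1: no divisor's leading term divides it; move 1 to the remainder.
  remainder 2xy + y + 1 ≠ 0; add k_4 = 2xy + y + 1 to the basis.

S(h_1,h_3): lcm = x²yz. S = 3xy²z - x³ + 2x²y - 2y²z + xy + xz - yz + 2x.
  leading term xy²z: subtract (-y)·h_1 from 3xy²z - x³ + 2x²y - 2y²z + xy + xz - yz + 2x → -x³ - 2x²y + xy² - 2y²z + xy + xz - 3y² + 3yz + 2x + y
  leading term x³: subtract (x)·h_3 from -x³ - 2x²y + xy² - 2y²z + xy + xz - 3y² + 3yz + 2x + y → 2x²y + xy² - 2y²z + 3xy + xz - 3y² + 3yz + 3x + y
  leading term x²y: subtract (-2y)·h_3 from 2x²y + xy² - 2y²z + 3xy + xz - 3y² + 3yz + 3x + y → -2y²z + 3xy + xz + 3yz + 3x - y
  leading term y²z: no divisor's leading term divides it; move -2y²z to the remainder.
  leading term xy: subtract (-2)·k_4 from 3xy + xz + 3yz + 3x - y → xz + 3yz + 3x + y + 2
  leading term xz: no divisor's leading term divides it; move xz to the remainder.
  leading term yz: no divisor's leading term divides it; move 3yz to the remainder.
  leading term x: no divisor's leading term divides it; move 3x to the remainder.
  leading term y: no divisor's leading term divides it; move y to the remainder.
  leading term 1: no divisor's leading term divides it; move 2 to the remainder.
  remainder -2y²z + xz + 3yz + 3x + y + 2 ≠ 0; add k_5 = -2y²z + xz + 3yz + 3x + y + 2 to the basis.

S(h_2,h_3): lcm = x²yz. S = 3xy²z - 2x³ + 3x²y - 2y²z - 2xy + xz - yz.
  leading term xy²z: subtract (-y)·h_1 from 3xy²z - 2x³ + 3x²y - 2y²z - 2xy + xz - yz → -2x³ - x²y + xy² - 2y²z - 2xy + xz - 3y² + 3yz + y
  leading term x³: subtract (2x)·h_3 from -2x³ - x²y + xy² - 2y²z - 2xy + xz - 3y² + 3yz + y → xy² - 2y²z + 2xy + xz - 3y² + 3yz + 2x + y
  leading term xy²: subtract (-3y)·k_4 from xy² - 2y²z + 2xy + xz - 3y² + 3yz + 2x + y → -2y²z + 2xy + xz + 3yz + 2x - 3y
  leading term y²z: subtract (1)·k_5 from -2y²z + 2xy + xz + 3yz + 2x - 3y → 2xy - x + 3y - 2
  leading term xy: subtract (1)·k_4 from 2xy - x + 3y - 2 → -x + 2y - 3
  leading term x: no divisor's leading term divides it; move -x to the remainder.
  leading term y: no divisor's leading term divides it; move 2y to the remainder.
  leading term 1: no divisor's leading term divides it; move -3 to the remainder.
  remainder -x + 2y - 3 ≠ 0; add k_6 = -x + 2y - 3 to the basis.

S(h_1,k_4): lcm = xyz. S = -x² + 2xy + 3yz + y - 3z + 2.
  leading term x²: subtract (1)·h_3 from -x² + 2xy + 3yz + y - 3z + 2 → -xy + 3yz + 3y - 3z + 3
  leading term xy: subtract (3)·k_4 from -xy + 3yz + 3y - 3z + 3 → 3yz - 3z
  leading term yz: no divisor's leading term divides it; move 3yz to the remainder.
  leading term z: no divisor's leading term divides it; move -3z to the remainder.
  remainder 3yz - 3z ≠ 0; add k_7 = 3yz - 3z to the basis.

S(k_4,k_6): lcm = xy. S = 2y² + y - 3.
  leading term y²: no divisor's leading term divides it; move 2y² to the remainder.
  leading term y: no divisor's leading term divides it; move y to the remainder.
  leading term 1: no divisor's leading term divides it; move -3 to the remainder.
  remainder 2y² + y - 3 ≠ 0; add k_8 = 2y² + y - 3 to the basis.

The other S-polynomials (S(h_2,k_4), S(h_3,k_4), S(h_1,k_5), S(h_2,k_5), S(h_3,k_5), S(k_4,k_5), S(h_1,k_6), S(h_2,k_6), S(h_3,k_6), S(k_5,k_6), S(h_1,k_7), S(h_2,k_7), S(h_3,k_7), S(k_4,k_7), S(k_5,k_7), S(k_6,k_7), S(h_1,k_8), S(h_2,k_8), S(h_3,k_8), S(k_4,k_8), S(k_5,k_8), S(k_6,k_8), S(k_7,k_8)) all reduce to 0 modulo the current basis, so we have a Gröbner basis.
Inter-reduce: drop elements whose leading term is divisible by another's, tail-reduce, and make monic.
Reduced Gröbner basis: {y² - 3y + 2, yz - z, x - 2y + 3}.

Same reduced basis, so the two generating sets span the same ideal.

Yes, the ideals are equal.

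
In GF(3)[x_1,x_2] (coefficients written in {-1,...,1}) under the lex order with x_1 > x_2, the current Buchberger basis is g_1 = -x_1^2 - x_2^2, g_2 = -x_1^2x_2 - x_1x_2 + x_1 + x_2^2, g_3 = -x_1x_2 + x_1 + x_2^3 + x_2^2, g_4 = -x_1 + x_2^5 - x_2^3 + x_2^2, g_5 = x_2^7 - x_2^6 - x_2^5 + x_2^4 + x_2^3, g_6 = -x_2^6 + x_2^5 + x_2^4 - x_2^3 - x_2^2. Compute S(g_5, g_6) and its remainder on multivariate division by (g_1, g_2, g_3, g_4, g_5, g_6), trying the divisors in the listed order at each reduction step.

lcm(LM(g_5), LM(g_6)) = x_2^7.
S = (lcm/LT(g_5))·g_5 − (lcm/LT(g_6))·g_6 = 0.
Reduce S modulo (g_1, g_2, g_3, g_4, g_5, g_6) in that order:
The remainder is 0, so this S-polynomial contributes no new basis element.

S(g_5, g_6) = 0; remainder on division = 0.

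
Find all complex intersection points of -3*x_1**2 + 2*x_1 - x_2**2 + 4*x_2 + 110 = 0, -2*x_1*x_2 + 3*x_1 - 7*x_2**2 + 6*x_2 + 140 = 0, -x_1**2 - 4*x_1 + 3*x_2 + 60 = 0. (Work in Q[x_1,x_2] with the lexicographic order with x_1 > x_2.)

Compute a lex Gröbner basis by Buchberger's algorithm.
f_1 = -3*x_1**2 + 2*x_1 - x_2**2 + 4*x_2 + 110, LT = x_1**2.
f_2 = -2*x_1*x_2 + 3*x_1 - 7*x_2**2 + 6*x_2 + 140, LT = x_1*x_2.
f_3 = -x_1**2 - 4*x_1 + 3*x_2 + 60, LT = x_1**2.

S(f_1,f_2): lcm = x_1**2*x_2. S = 3/2*x_1**2 - 7/2*x_1*x_2**2 + 7/3*x_1*x_2 + 70*x_1 + 1/3*x_2**3 - 4/3*x_2**2 - 110/3*x_2.
  leading term x_1**2: subtract (-1/2)·f_1 from 3/2*x_1**2 - 7/2*x_1*x_2**2 + 7/3*x_1*x_2 + 70*x_1 + 1/3*x_2**3 - 4/3*x_2**2 - 110/3*x_2 → -7/2*x_1*x_2**2 + 7/3*x_1*x_2 + 71*x_1 + 1/3*x_2**3 - 11/6*x_2**2 - 104/3*x_2 + 55
  leading term x_1*x_2**2: subtract (7/4*x_2)·f_2 from -7/2*x_1*x_2**2 + 7/3*x_1*x_2 + 71*x_1 + 1/3*x_2**3 - 11/6*x_2**2 - 104/3*x_2 + 55 → -35/12*x_1*x_2 + 71*x_1 + 151/12*x_2**3 - 37/3*x_2**2 - 839/3*x_2 + 55
  leading term x_1*x_2: subtract (35/24)·f_2 from -35/12*x_1*x_2 + 71*x_1 + 151/12*x_2**3 - 37/3*x_2**2 - 839/3*x_2 + 55 → 533/8*x_1 + 151/12*x_2**3 - 17/8*x_2**2 - 3461/12*x_2 - 895/6
  leading term x_1: no divisor's leading term divides it; move 533/8*x_1 to the remainder.
  leading term x_2**3: no divisor's leading term divides it; move 151/12*x_2**3 to the remainder.
  leading term x_2**2: no divisor's leading term divides it; move -17/8*x_2**2 to the remainder.
  leading term x_2: no divisor's leading term divides it; move -3461/12*x_2 to the remainder.
  leading term 1: no divisor's leading term divides it; move -895/6 to the remainder.
  remainder 533/8*x_1 + 151/12*x_2**3 - 17/8*x_2**2 - 3461/12*x_2 - 895/6 ≠ 0; add h_4 = 533/8*x_1 + 151/12*x_2**3 - 17/8*x_2**2 - 3461/12*x_2 - 895/6 to the basis.

S(f_1,f_3): lcm = x_1**2. S = -14/3*x_1 + 1/3*x_2**2 + 5/3*x_2 + 70/3.
  leading term x_1: subtract (-112/1599)·h_4 from -14/3*x_1 + 1/3*x_2**2 + 5/3*x_2 + 70/3 → 4228/4797*x_2**3 + 295/1599*x_2**2 - 88913/4797*x_2 + 61810/4797
  leading term x_2**3: no divisor's leading term divides it; move 4228/4797*x_2**3 to the remainder.
  leading term x_2**2: no divisor's leading term divides it; move 295/1599*x_2**2 to the remainder.
  leading term x_2: no divisor's leading term divides it; move -88913/4797*x_2 to the remainder.
  leading term 1: no divisor's leading term divides it; move 61810/4797 to the remainder.
  remainder 4228/4797*x_2**3 + 295/1599*x_2**2 - 88913/4797*x_2 + 61810/4797 ≠ 0; add h_5 = 4228/4797*x_2**3 + 295/1599*x_2**2 - 88913/4797*x_2 + 61810/4797 to the basis.

S(f_2,f_3): lcm = x_1**2*x_2. S = -3/2*x_1**2 + 7/2*x_1*x_2**2 - 7*x_1*x_2 - 70*x_1 + 3*x_2**2 + 60*x_2.
  leading term x_1**2: subtract (1/2)·f_1 from -3/2*x_1**2 + 7/2*x_1*x_2**2 - 7*x_1*x_2 - 70*x_1 + 3*x_2**2 + 60*x_2 → 7/2*x_1*x_2**2 - 7*x_1*x_2 - 71*x_1 + 7/2*x_2**2 + 58*x_2 - 55
  leading term x_1*x_2**2: subtract (-7/4*x_2)·f_2 from 7/2*x_1*x_2**2 - 7*x_1*x_2 - 71*x_1 + 7/2*x_2**2 + 58*x_2 - 55 → -7/4*x_1*x_2 - 71*x_1 - 49/4*x_2**3 + 14*x_2**2 + 303*x_2 - 55
  leading term x_1*x_2: subtract (7/8)·f_2 from -7/4*x_1*x_2 - 71*x_1 - 49/4*x_2**3 + 14*x_2**2 + 303*x_2 - 55 → -589/8*x_1 - 49/4*x_2**3 + 161/8*x_2**2 + 1191/4*x_2 - 355/2
  leading term x_1: subtract (-589/533)·h_4 from -589/8*x_1 - 49/4*x_2**3 + 161/8*x_2**2 + 1191/4*x_2 - 355/2 → 2647/1599*x_2**3 + 9475/533*x_2**2 - 33530/1599*x_2 - 547400/1599
  leading term x_2**3: subtract (7941/4228)·h_5 from 2647/1599*x_2**3 + 9475/533*x_2**2 - 33530/1599*x_2 - 547400/1599 → 73695/4228*x_2**2 + 58529/4228*x_2 - 110695/302
  leading term x_2**2: no divisor's leading term divides it; move 73695/4228*x_2**2 to the remainder.
  leading term x_2: no divisor's leading term divides it; move 58529/4228*x_2 to the remainder.
  leading term 1: no divisor's leading term divides it; move -110695/302 to the remainder.
  remainder 73695/4228*x_2**2 + 58529/4228*x_2 - 110695/302 ≠ 0; add h_6 = 73695/4228*x_2**2 + 58529/4228*x_2 - 110695/302 to the basis.

S(f_2,h_5): lcm = x_1*x_2**3. S = -7227/4228*x_1*x_2**2 + 88913/4228*x_1*x_2 - 4415/302*x_1 + 7/2*x_2**4 - 3*x_2**3 - 70*x_2**2.
  leading term x_1*x_2**2: subtract (7227/8456*x_2)·f_2 from -7227/4228*x_1*x_2**2 + 88913/4228*x_1*x_2 - 4415/302*x_1 + 7/2*x_2**4 - 3*x_2**3 - 70*x_2**2 → 156145/8456*x_1*x_2 - 4415/302*x_1 + 7/2*x_2**4 + 3603/1208*x_2**3 - 317641/4228*x_2**2 - 36135/302*x_2
  leading term x_1*x_2: subtract (-156145/16912)·f_2 from 156145/8456*x_1*x_2 - 4415/302*x_1 + 7/2*x_2**4 + 3603/1208*x_2**3 - 317641/4228*x_2**2 - 36135/302*x_2 → 221195/16912*x_1 + 7/2*x_2**4 + 3603/1208*x_2**3 - 2363579/16912*x_2**2 - 543345/8456*x_2 + 780725/604
  leading term x_1: subtract (415/2114)·h_4 from 221195/16912*x_1 + 7/2*x_2**4 + 3603/1208*x_2**3 - 2363579/16912*x_2**2 - 543345/8456*x_2 + 780725/604 → 7/2*x_2**4 + 6499/12684*x_2**3 - 589131/4228*x_2**2 - 24215/3171*x_2 + 8383325/6342
  leading term x_2**4: subtract (4797/1208*x_2)·h_5 from 7/2*x_2**4 + 6499/12684*x_2**3 - 589131/4228*x_2**2 - 24215/3171*x_2 + 8383325/6342 → -37/168*x_2**3 - 555871/8456*x_2**2 - 745865/12684*x_2 + 8383325/6342
  leading term x_2**3: subtract (-59163/236768)·h_5 from -37/168*x_2**3 - 555871/8456*x_2**2 - 745865/12684*x_2 + 8383325/6342 → -15553473/236768*x_2**2 - 15019407/236768*x_2 + 22409985/16912
  leading term x_2**2: subtract (-5184491/1375640)·h_6 from -15553473/236768*x_2**2 - 15019407/236768*x_2 + 22409985/16912 → -584898743/51930410*x_2 - 584898743/10386082
  leading term x_2: no divisor's leading term divides it; move -584898743/51930410*x_2 to the remainder.
  leading term 1: no divisor's leading term divides it; move -584898743/10386082 to the remainder.
  remainder -584898743/51930410*x_2 - 584898743/10386082 ≠ 0; add h_7 = -584898743/51930410*x_2 - 584898743/10386082 to the basis.

The other S-polynomials (S(f_1,h_4), S(f_2,h_4), S(f_3,h_4), S(f_1,h_5), S(f_3,h_5), S(h_4,h_5), S(f_1,h_6), S(f_2,h_6), S(f_3,h_6), S(h_4,h_6), S(h_5,h_6), S(f_1,h_7), S(f_2,h_7), S(f_3,h_7), S(h_4,h_7), S(h_5,h_7), S(h_6,h_7)) all reduce to 0 modulo the current basis, so we have a Gröbner basis.
Inter-reduce: drop elements whose leading term is divisible by another's, tail-reduce, and make monic.
Reduced Gröbner basis: {x_1 - 5, x_2 + 5}.

Since the basis is lex-ordered, x_2 + 5 is univariate in x_2. Its roots are {-5}. Back-substituting each root into the other basis elements fixes the other coordinates.
  x_2 = -5: the earlier basis element becomes x_1 - 5 = 0, giving x_1 = 5 — point (5, -5).

{(5, -5)}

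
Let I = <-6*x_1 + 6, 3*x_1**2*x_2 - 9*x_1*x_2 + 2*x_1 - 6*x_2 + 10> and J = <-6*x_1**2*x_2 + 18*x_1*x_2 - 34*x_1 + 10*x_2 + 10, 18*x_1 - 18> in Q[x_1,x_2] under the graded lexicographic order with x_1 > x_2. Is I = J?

Since reduced Gröbner bases are canonical representatives of ideals under a given ordering, it suffices to compute and compare them.
Buchberger on the first generating set:
f_1 = -6*x_1 + 6, LT = x_1.
f_2 = 3*x_1**2*x_2 - 9*x_1*x_2 + 2*x_1 - 6*x_2 + 10, LT = x_1**2*x_2.

S(f_1,f_2): lcm = x_1**2*x_2. S = 2*x_1*x_2 - 2/3*x_1 + 2*x_2 - 10/3.
  reduce S modulo (f_1, f_2):
  remainder 4*x_2 - 4 ≠ 0; add g_3 = 4*x_2 - 4 to the basis.

The other S-polynomials (S(f_1,g_3), S(f_2,g_3)) all reduce to 0 modulo the current basis, so we have a Gröbner basis.
Inter-reduce: drop elements whose leading term is divisible by another's, tail-reduce, and make monic.
Reduced Gröbner basis: {x_1 - 1, x_2 - 1}.

Buchberger on the second generating set:
h_1 = -6*x_1**2*x_2 + 18*x_1*x_2 - 34*x_1 + 10*x_2 + 10, LT = x_1**2*x_2.
h_2 = 18*x_1 - 18, LT = x_1.

S(h_1,h_2): lcm = x_1**2*x_2. S = -2*x_1*x_2 + 17/3*x_1 - 5/3*x_2 - 5/3.
  reduce S modulo (h_1, h_2):
  remainder -11/3*x_2 + 4 ≠ 0; add k_3 = -11/3*x_2 + 4 to the basis.

The other S-polynomials (S(h_1,k_3), S(h_2,k_3)) all reduce to 0 modulo the current basis, so we have a Gröbner basis.
Inter-reduce: drop elements whose leading term is divisible by another's, tail-reduce, and make monic.
Reduced Gröbner basis: {x_1 - 1, x_2 - 12/11}.

Since the reduced bases disagree, the two ideals are not the same.
The same test decides containment: I ⊆ J iff every generator of I reduces to 0 modulo a Gröbner basis of J.

No, the ideals differ.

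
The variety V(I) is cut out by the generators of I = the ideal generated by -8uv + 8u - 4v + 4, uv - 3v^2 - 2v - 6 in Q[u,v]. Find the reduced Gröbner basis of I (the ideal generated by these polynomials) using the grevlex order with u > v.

G = {u^2 - 21/2u - 11/2, uv - u + 1/2v - 1/2, v^2 - 1/3u + 5/6v + 11/6}

f_1 = -8uv + 8u - 4v + 4, LT = uv.
f_2 = uv - 3v^2 - 2v - 6, LT = uv.

S(f_1,f_2): lcm = uv. S = 3v^2 - u + 5/2v + 11/2.
  leading term v^2: no divisor's leading term divides it; move 3v^2 to the remainder.
  leading term u: no divisor's leading term divides it; move -u to the remainder.
  leading term v: no divisor's leading term divides it; move 5/2v to the remainder.
  leading term 1: no divisor's leading term divides it; move 11/2 to the remainder.
  remainder 3v^2 - u + 5/2v + 11/2 ≠ 0; add g_3 = 3v^2 - u + 5/2v + 11/2 to the basis.

S(f_1,g_3): lcm = uv^2. S = 1/3u^2 - 11/6uv + 1/2v^2 - 11/6u - 1/2v.
  leading term u^2: no divisor's leading term divides it; move 1/3u^2 to the remainder.
  leading term uv: subtract (11/48)·f_1 from -11/6uv + 1/2v^2 - 11/6u - 1/2v → 1/2v^2 - 11/3u + 5/12v - 11/12
  leading term v^2: subtract (1/6)·g_3 from 1/2v^2 - 11/3u + 5/12v - 11/12 → -7/2u - 11/6
  leading term u: no divisor's leading term divides it; move -7/2u to the remainder.
  leading term 1: no divisor's leading term divides it; move -11/6 to the remainder.
  remainder 1/3u^2 - 7/2u - 11/6 ≠ 0; add g_4 = 1/3u^2 - 7/2u - 11/6 to the basis.

S(f_2,g_3): lcm = uv^2. S = -3v^3 + 1/3u^2 - 5/6uv - 2v^2 - 11/6u - 6v.
  leading term v^3: subtract (-v)·g_3 from -3v^3 + 1/3u^2 - 5/6uv - 2v^2 - 11/6u - 6v → 1/3u^2 - 11/6uv + 1/2v^2 - 11/6u - 1/2v
  leading term u^2: subtract (1)·g_4 from 1/3u^2 - 11/6uv + 1/2v^2 - 11/6u - 1/2v → -11/6uv + 1/2v^2 + 5/3u - 1/2v + 11/6
  leading term uv: subtract (11/48)·f_1 from -11/6uv + 1/2v^2 + 5/3u - 1/2v + 11/6 → 1/2v^2 - 1/6u + 5/12v + 11/12
  leading term v^2: subtract (1/6)·g_3 from 1/2v^2 - 1/6u + 5/12v + 11/12 → 0
  remainder 0.

S(f_1,g_4): lcm = u^2v. S = -u^2 + 11uv - 1/2u + 11/2v.
  leading term u^2: subtract (-3)·g_4 from -u^2 + 11uv - 1/2u + 11/2v → 11uv - 11u + 11/2v - 11/2
  leading term uv: subtract (-11/8)·f_1 from 11uv - 11u + 11/2v - 11/2 → 0
  remainder 0.

S(f_2,g_4): lcm = u^2v. S = -3uv^2 + 17/2uv - 6u + 11/2v.
  leading term uv^2: subtract (3/8v)·f_1 from -3uv^2 + 17/2uv - 6u + 11/2v → 11/2uv + 3/2v^2 - 6u + 4v
  leading term uv: subtract (-11/16)·f_1 from 11/2uv + 3/2v^2 - 6u + 4v → 3/2v^2 - 1/2u + 5/4v + 11/4
  leading term v^2: subtract (1/2)·g_3 from 3/2v^2 - 1/2u + 5/4v + 11/4 → 0
  remainder 0.

S(g_3,g_4): leading monomials are coprime, so the S-polynomial reduces to 0 (Buchberger's first criterion).
Every S-polynomial of the final basis reduces to 0, so we have a Gröbner basis.
Inter-reduce: drop elements whose leading term is divisible by another's, tail-reduce, and make monic.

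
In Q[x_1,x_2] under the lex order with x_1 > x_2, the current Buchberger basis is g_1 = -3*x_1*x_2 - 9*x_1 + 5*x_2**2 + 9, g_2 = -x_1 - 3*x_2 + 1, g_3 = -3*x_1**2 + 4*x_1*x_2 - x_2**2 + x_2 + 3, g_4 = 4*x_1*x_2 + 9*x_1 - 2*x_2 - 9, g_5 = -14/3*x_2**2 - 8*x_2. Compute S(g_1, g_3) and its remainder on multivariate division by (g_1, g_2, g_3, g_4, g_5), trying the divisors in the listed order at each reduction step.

lcm(LM(g_1), LM(g_3)) = x_1**2*x_2.
S = (lcm/LT(g_1))·g_1 − (lcm/LT(g_3))·g_3 = 3*x_1**2 - 1/3*x_1*x_2**2 - 3*x_1 - 1/3*x_2**3 + 1/3*x_2**2 + x_2.
Reduce S modulo (g_1, g_2, g_3, g_4, g_5) in that order:
  leading term x_1**2: subtract (-3*x_1)·g_2 from 3*x_1**2 - 1/3*x_1*x_2**2 - 3*x_1 - 1/3*x_2**3 + 1/3*x_2**2 + x_2 → -1/3*x_1*x_2**2 - 9*x_1*x_2 - 1/3*x_2**3 + 1/3*x_2**2 + x_2
  leading term x_1*x_2**2: subtract (1/9*x_2)·g_1 from -1/3*x_1*x_2**2 - 9*x_1*x_2 - 1/3*x_2**3 + 1/3*x_2**2 + x_2 → -8*x_1*x_2 - 8/9*x_2**3 + 1/3*x_2**2
  leading term x_1*x_2: subtract (8/3)·g_1 from -8*x_1*x_2 - 8/9*x_2**3 + 1/3*x_2**2 → 24*x_1 - 8/9*x_2**3 - 13*x_2**2 - 24
  leading term x_1: subtract (-24)·g_2 from 24*x_1 - 8/9*x_2**3 - 13*x_2**2 - 24 → -8/9*x_2**3 - 13*x_2**2 - 72*x_2
  leading term x_2**3: subtract (4/21*x_2)·g_5 from -8/9*x_2**3 - 13*x_2**2 - 72*x_2 → -241/21*x_2**2 - 72*x_2
  leading term x_2**2: subtract (241/98)·g_5 from -241/21*x_2**2 - 72*x_2 → -2564/49*x_2
  leading term x_2: no divisor's leading term divides it; move -2564/49*x_2 to the remainder.
The remainder -2564/49*x_2 is nonzero, so it would be added as the next basis element.

S(g_1, g_3) = 3*x_1**2 - 1/3*x_1*x_2**2 - 3*x_1 - 1/3*x_2**3 + 1/3*x_2**2 + x_2; remainder on division = -2564/49*x_2.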